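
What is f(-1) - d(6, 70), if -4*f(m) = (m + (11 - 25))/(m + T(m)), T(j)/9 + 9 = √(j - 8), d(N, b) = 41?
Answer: -611761/14906 - 405*I/29812 ≈ -41.041 - 0.013585*I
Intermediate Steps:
T(j) = -81 + 9*√(-8 + j) (T(j) = -81 + 9*√(j - 8) = -81 + 9*√(-8 + j))
f(m) = -(-14 + m)/(4*(-81 + m + 9*√(-8 + m))) (f(m) = -(m + (11 - 25))/(4*(m + (-81 + 9*√(-8 + m)))) = -(m - 14)/(4*(-81 + m + 9*√(-8 + m))) = -(-14 + m)/(4*(-81 + m + 9*√(-8 + m))))
f(-1) - d(6, 70) = (14 - 1*(-1))/(4*(-81 - 1 + 9*√(-8 - 1))) - 1*41 = (14 + 1)/(4*(-81 - 1 + 9*√(-9))) - 41 = (¼)*15/(-81 - 1 + 9*(3*I)) - 41 = (¼)*15/(-81 - 1 + 27*I) - 41 = (¼)*15/(-82 + 27*I) - 41 = (¼)*((-82 - 27*I)/7453)*15 - 41 = (-615/14906 - 405*I/29812) - 41 = -611761/14906 - 405*I/29812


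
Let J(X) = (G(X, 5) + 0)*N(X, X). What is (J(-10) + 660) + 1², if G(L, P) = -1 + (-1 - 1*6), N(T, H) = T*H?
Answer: -139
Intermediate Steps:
N(T, H) = H*T
G(L, P) = -8 (G(L, P) = -1 + (-1 - 6) = -1 - 7 = -8)
J(X) = -8*X² (J(X) = (-8 + 0)*(X*X) = -8*X²)
(J(-10) + 660) + 1² = (-8*(-10)² + 660) + 1² = (-8*100 + 660) + 1 = (-800 + 660) + 1 = -140 + 1 = -139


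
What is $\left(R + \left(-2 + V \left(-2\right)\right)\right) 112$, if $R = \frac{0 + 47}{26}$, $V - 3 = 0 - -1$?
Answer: $- \frac{11928}{13} \approx -917.54$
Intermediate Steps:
$V = 4$ ($V = 3 + \left(0 - -1\right) = 3 + \left(0 + 1\right) = 3 + 1 = 4$)
$R = \frac{47}{26}$ ($R = 47 \cdot \frac{1}{26} = \frac{47}{26} \approx 1.8077$)
$\left(R + \left(-2 + V \left(-2\right)\right)\right) 112 = \left(\frac{47}{26} + \left(-2 + 4 \left(-2\right)\right)\right) 112 = \left(\frac{47}{26} - 10\right) 112 = \left(- \frac{213}{26}\right) 112 = - \frac{11928}{13}$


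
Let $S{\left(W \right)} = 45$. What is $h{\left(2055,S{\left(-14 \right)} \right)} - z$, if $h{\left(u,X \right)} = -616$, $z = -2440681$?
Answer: $2440065$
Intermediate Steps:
$h{\left(2055,S{\left(-14 \right)} \right)} - z = -616 - -2440681 = -616 + 2440681 = 2440065$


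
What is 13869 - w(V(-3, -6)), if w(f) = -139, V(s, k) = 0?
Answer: 14008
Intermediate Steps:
13869 - w(V(-3, -6)) = 13869 - 1*(-139) = 13869 + 139 = 14008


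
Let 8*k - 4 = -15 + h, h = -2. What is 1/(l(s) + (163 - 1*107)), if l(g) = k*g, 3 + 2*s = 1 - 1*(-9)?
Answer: 16/805 ≈ 0.019876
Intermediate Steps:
s = 7/2 (s = -3/2 + (1 - 1*(-9))/2 = -3/2 + (1 + 9)/2 = -3/2 + (½)*10 = -3/2 + 5 = 7/2 ≈ 3.5000)
k = -13/8 (k = ½ + (-15 - 2)/8 = ½ + (⅛)*(-17) = ½ - 17/8 = -13/8 ≈ -1.6250)
l(g) = -13*g/8
1/(l(s) + (163 - 1*107)) = 1/(-13/8*7/2 + (163 - 1*107)) = 1/(-91/16 + (163 - 107)) = 1/(-91/16 + 56) = 1/(805/16) = 16/805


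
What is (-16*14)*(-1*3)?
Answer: 672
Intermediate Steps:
(-16*14)*(-1*3) = -224*(-3) = 672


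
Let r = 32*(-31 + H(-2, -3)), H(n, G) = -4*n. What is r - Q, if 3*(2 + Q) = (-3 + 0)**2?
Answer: -737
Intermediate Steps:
Q = 1 (Q = -2 + (-3 + 0)**2/3 = -2 + (1/3)*(-3)**2 = -2 + (1/3)*9 = -2 + 3 = 1)
r = -736 (r = 32*(-31 - 4*(-2)) = 32*(-31 + 8) = 32*(-23) = -736)
r - Q = -736 - 1*1 = -736 - 1 = -737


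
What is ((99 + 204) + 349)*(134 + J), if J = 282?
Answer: 271232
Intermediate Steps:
((99 + 204) + 349)*(134 + J) = ((99 + 204) + 349)*(134 + 282) = (303 + 349)*416 = 652*416 = 271232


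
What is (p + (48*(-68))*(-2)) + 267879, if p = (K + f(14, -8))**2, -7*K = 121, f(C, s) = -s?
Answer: 13450168/49 ≈ 2.7449e+5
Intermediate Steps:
K = -121/7 (K = -1/7*121 = -121/7 ≈ -17.286)
p = 4225/49 (p = (-121/7 - 1*(-8))**2 = (-121/7 + 8)**2 = (-65/7)**2 = 4225/49 ≈ 86.224)
(p + (48*(-68))*(-2)) + 267879 = (4225/49 + (48*(-68))*(-2)) + 267879 = (4225/49 - 3264*(-2)) + 267879 = (4225/49 + 6528) + 267879 = 324097/49 + 267879 = 13450168/49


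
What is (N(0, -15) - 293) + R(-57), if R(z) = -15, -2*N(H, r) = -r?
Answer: -631/2 ≈ -315.50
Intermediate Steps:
N(H, r) = r/2 (N(H, r) = -(-1)*r/2 = r/2)
(N(0, -15) - 293) + R(-57) = ((½)*(-15) - 293) - 15 = (-15/2 - 293) - 15 = -601/2 - 15 = -631/2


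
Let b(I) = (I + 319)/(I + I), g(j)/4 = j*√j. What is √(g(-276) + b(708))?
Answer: √(363558 - 1106790912*I*√69)/708 ≈ 95.765 - 95.761*I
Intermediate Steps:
g(j) = 4*j^(3/2) (g(j) = 4*(j*√j) = 4*j^(3/2))
b(I) = (319 + I)/(2*I) (b(I) = (319 + I)/((2*I)) = (319 + I)*(1/(2*I)) = (319 + I)/(2*I))
√(g(-276) + b(708)) = √(4*(-276)^(3/2) + (½)*(319 + 708)/708) = √(4*(-552*I*√69) + (½)*(1/708)*1027) = √(-2208*I*√69 + 1027/1416) = √(1027/1416 - 2208*I*√69)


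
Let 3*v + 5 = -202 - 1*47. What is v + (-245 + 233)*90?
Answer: -3494/3 ≈ -1164.7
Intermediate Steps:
v = -254/3 (v = -5/3 + (-202 - 1*47)/3 = -5/3 + (-202 - 47)/3 = -5/3 + (⅓)*(-249) = -5/3 - 83 = -254/3 ≈ -84.667)
v + (-245 + 233)*90 = -254/3 + (-245 + 233)*90 = -254/3 - 12*90 = -254/3 - 1080 = -3494/3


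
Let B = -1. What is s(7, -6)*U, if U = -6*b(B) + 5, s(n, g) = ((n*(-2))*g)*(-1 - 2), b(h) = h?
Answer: -2772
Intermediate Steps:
s(n, g) = 6*g*n (s(n, g) = ((-2*n)*g)*(-3) = -2*g*n*(-3) = 6*g*n)
U = 11 (U = -6*(-1) + 5 = 6 + 5 = 11)
s(7, -6)*U = (6*(-6)*7)*11 = -252*11 = -2772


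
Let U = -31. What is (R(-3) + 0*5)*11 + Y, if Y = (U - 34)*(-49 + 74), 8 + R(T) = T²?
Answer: -1614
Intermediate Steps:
R(T) = -8 + T²
Y = -1625 (Y = (-31 - 34)*(-49 + 74) = -65*25 = -1625)
(R(-3) + 0*5)*11 + Y = ((-8 + (-3)²) + 0*5)*11 - 1625 = ((-8 + 9) + 0)*11 - 1625 = (1 + 0)*11 - 1625 = 1*11 - 1625 = 11 - 1625 = -1614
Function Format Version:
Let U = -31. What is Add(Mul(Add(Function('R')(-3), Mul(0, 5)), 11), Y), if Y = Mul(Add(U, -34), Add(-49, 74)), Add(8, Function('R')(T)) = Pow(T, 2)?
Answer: -1614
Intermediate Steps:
Function('R')(T) = Add(-8, Pow(T, 2))
Y = -1625 (Y = Mul(Add(-31, -34), Add(-49, 74)) = Mul(-65, 25) = -1625)
Add(Mul(Add(Function('R')(-3), Mul(0, 5)), 11), Y) = Add(Mul(Add(Add(-8, Pow(-3, 2)), Mul(0, 5)), 11), -1625) = Add(Mul(Add(Add(-8, 9), 0), 11), -1625) = Add(Mul(Add(1, 0), 11), -1625) = Add(Mul(1, 11), -1625) = Add(11, -1625) = -1614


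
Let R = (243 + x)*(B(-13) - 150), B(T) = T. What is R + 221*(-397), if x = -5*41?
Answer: -93931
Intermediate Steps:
x = -205 (x = -1*205 = -205)
R = -6194 (R = (243 - 205)*(-13 - 150) = 38*(-163) = -6194)
R + 221*(-397) = -6194 + 221*(-397) = -6194 - 87737 = -93931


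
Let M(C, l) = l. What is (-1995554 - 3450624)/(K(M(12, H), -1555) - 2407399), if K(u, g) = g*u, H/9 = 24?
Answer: 5446178/2743279 ≈ 1.9853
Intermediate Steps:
H = 216 (H = 9*24 = 216)
(-1995554 - 3450624)/(K(M(12, H), -1555) - 2407399) = (-1995554 - 3450624)/(-1555*216 - 2407399) = -5446178/(-335880 - 2407399) = -5446178/(-2743279) = -5446178*(-1/2743279) = 5446178/2743279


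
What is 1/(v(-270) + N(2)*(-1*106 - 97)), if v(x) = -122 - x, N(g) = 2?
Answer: -1/258 ≈ -0.0038760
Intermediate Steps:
1/(v(-270) + N(2)*(-1*106 - 97)) = 1/((-122 - 1*(-270)) + 2*(-1*106 - 97)) = 1/((-122 + 270) + 2*(-106 - 97)) = 1/(148 + 2*(-203)) = 1/(148 - 406) = 1/(-258) = -1/258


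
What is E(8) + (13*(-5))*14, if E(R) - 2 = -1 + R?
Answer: -901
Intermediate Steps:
E(R) = 1 + R (E(R) = 2 + (-1 + R) = 1 + R)
E(8) + (13*(-5))*14 = (1 + 8) + (13*(-5))*14 = 9 - 65*14 = 9 - 910 = -901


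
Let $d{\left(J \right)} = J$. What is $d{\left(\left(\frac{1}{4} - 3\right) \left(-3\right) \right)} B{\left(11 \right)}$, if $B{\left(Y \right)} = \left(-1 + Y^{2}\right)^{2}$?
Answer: $118800$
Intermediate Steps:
$d{\left(\left(\frac{1}{4} - 3\right) \left(-3\right) \right)} B{\left(11 \right)} = \left(\frac{1}{4} - 3\right) \left(-3\right) \left(-1 + 11^{2}\right)^{2} = \left(\frac{1}{4} - 3\right) \left(-3\right) \left(-1 + 121\right)^{2} = \left(- \frac{11}{4}\right) \left(-3\right) 120^{2} = \frac{33}{4} \cdot 14400 = 118800$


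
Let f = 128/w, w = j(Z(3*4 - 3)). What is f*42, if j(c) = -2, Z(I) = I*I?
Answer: -2688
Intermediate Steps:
Z(I) = I²
w = -2
f = -64 (f = 128/(-2) = 128*(-½) = -64)
f*42 = -64*42 = -2688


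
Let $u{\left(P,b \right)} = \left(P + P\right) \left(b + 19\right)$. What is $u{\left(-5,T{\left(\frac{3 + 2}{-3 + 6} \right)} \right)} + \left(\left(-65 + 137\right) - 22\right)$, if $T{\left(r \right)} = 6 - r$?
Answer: $- \frac{550}{3} \approx -183.33$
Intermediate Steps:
$u{\left(P,b \right)} = 2 P \left(19 + b\right)$
$u{\left(-5,T{\left(\frac{3 + 2}{-3 + 6} \right)} \right)} + \left(\left(-65 + 137\right) - 22\right) = 2 \left(-5\right) \left(19 + \left(6 - \frac{3 + 2}{-3 + 6}\right)\right) + \left(\left(-65 + 137\right) - 22\right) = 2 \left(-5\right) \left(19 + \left(6 - \frac{5}{3}\right)\right) + \left(72 - 22\right) = 2 \left(-5\right) \left(19 + \left(6 - 5 \cdot \frac{1}{3}\right)\right) + 50 = 2 \left(-5\right) \left(19 + \left(6 - \frac{5}{3}\right)\right) + 50 = 2 \left(-5\right) \left(19 + \frac{13}{3}\right) + 50 = 2 \left(-5\right) \frac{70}{3} + 50 = - \frac{700}{3} + 50 = - \frac{550}{3}$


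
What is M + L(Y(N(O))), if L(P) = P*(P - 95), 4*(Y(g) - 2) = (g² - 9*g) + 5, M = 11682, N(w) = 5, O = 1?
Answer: 189621/16 ≈ 11851.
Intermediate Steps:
Y(g) = 13/4 - 9*g/4 + g²/4 (Y(g) = 2 + ((g² - 9*g) + 5)/4 = 2 + (5 + g² - 9*g)/4 = 2 + (5/4 - 9*g/4 + g²/4) = 13/4 - 9*g/4 + g²/4)
L(P) = P*(-95 + P)
M + L(Y(N(O))) = 11682 + (13/4 - 9/4*5 + (¼)*5²)*(-95 + (13/4 - 9/4*5 + (¼)*5²)) = 11682 + (13/4 - 45/4 + (¼)*25)*(-95 + (13/4 - 45/4 + (¼)*25)) = 11682 + (13/4 - 45/4 + 25/4)*(-95 + (13/4 - 45/4 + 25/4)) = 11682 - 7*(-95 - 7/4)/4 = 11682 - 7/4*(-387/4) = 11682 + 2709/16 = 189621/16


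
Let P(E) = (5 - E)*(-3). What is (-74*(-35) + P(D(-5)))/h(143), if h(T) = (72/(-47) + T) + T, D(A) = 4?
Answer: 121589/13370 ≈ 9.0942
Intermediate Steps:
P(E) = -15 + 3*E
h(T) = -72/47 + 2*T (h(T) = (72*(-1/47) + T) + T = (-72/47 + T) + T = -72/47 + 2*T)
(-74*(-35) + P(D(-5)))/h(143) = (-74*(-35) + (-15 + 3*4))/(-72/47 + 2*143) = (2590 + (-15 + 12))/(-72/47 + 286) = (2590 - 3)/(13370/47) = 2587*(47/13370) = 121589/13370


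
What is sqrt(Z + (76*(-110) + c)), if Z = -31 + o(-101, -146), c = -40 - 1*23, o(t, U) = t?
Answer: I*sqrt(8555) ≈ 92.493*I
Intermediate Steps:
c = -63 (c = -40 - 23 = -63)
Z = -132 (Z = -31 - 101 = -132)
sqrt(Z + (76*(-110) + c)) = sqrt(-132 + (76*(-110) - 63)) = sqrt(-132 + (-8360 - 63)) = sqrt(-132 - 8423) = sqrt(-8555) = I*sqrt(8555)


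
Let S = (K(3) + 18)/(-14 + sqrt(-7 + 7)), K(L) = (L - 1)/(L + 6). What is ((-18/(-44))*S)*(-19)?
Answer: 779/77 ≈ 10.117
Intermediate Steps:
K(L) = (-1 + L)/(6 + L)
S = -82/63 (S = ((-1 + 3)/(6 + 3) + 18)/(-14 + sqrt(-7 + 7)) = (2/9 + 18)/(-14 + sqrt(0)) = ((1/9)*2 + 18)/(-14 + 0) = (2/9 + 18)/(-14) = (164/9)*(-1/14) = -82/63 ≈ -1.3016)
((-18/(-44))*S)*(-19) = (-18/(-44)*(-82/63))*(-19) = (-18*(-1/44)*(-82/63))*(-19) = ((9/22)*(-82/63))*(-19) = -41/77*(-19) = 779/77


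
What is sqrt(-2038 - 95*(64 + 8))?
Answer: I*sqrt(8878) ≈ 94.223*I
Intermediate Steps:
sqrt(-2038 - 95*(64 + 8)) = sqrt(-2038 - 95*72) = sqrt(-2038 - 6840) = sqrt(-8878) = I*sqrt(8878)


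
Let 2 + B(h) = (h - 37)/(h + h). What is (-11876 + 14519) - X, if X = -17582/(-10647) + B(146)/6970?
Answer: 11447183561537/4333840056 ≈ 2641.3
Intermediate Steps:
B(h) = -2 + (-37 + h)/(2*h) (B(h) = -2 + (h - 37)/(h + h) = -2 + (-37 + h)/((2*h)) = -2 + (-37 + h)*(1/(2*h)) = -2 + (-37 + h)/(2*h))
X = 7155706471/4333840056 (X = -17582/(-10647) + ((½)*(-37 - 3*146)/146)/6970 = -17582*(-1/10647) + ((½)*(1/146)*(-37 - 438))*(1/6970) = 17582/10647 + ((½)*(1/146)*(-475))*(1/6970) = 17582/10647 - 475/292*1/6970 = 17582/10647 - 95/407048 = 7155706471/4333840056 ≈ 1.6511)
(-11876 + 14519) - X = (-11876 + 14519) - 1*7155706471/4333840056 = 2643 - 7155706471/4333840056 = 11447183561537/4333840056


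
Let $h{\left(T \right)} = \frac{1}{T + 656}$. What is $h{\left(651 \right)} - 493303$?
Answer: $- \frac{644747020}{1307} \approx -4.933 \cdot 10^{5}$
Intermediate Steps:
$h{\left(T \right)} = \frac{1}{656 + T}$
$h{\left(651 \right)} - 493303 = \frac{1}{656 + 651} - 493303 = \frac{1}{1307} - 493303 = - \frac{644747020}{1307}$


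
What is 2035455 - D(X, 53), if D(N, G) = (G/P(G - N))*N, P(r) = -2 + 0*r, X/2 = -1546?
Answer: 1953517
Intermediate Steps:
X = -3092 (X = 2*(-1546) = -3092)
P(r) = -2 (P(r) = -2 + 0 = -2)
D(N, G) = -G*N/2 (D(N, G) = (G/(-2))*N = (G*(-1/2))*N = (-G/2)*N = -G*N/2)
2035455 - D(X, 53) = 2035455 - (-1)*53*(-3092)/2 = 2035455 - 1*81938 = 2035455 - 81938 = 1953517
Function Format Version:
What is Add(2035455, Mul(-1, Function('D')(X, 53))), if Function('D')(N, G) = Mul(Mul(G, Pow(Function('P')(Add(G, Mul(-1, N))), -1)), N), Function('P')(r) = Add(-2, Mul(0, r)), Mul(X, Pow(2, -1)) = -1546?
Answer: 1953517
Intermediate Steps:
X = -3092 (X = Mul(2, -1546) = -3092)
Function('P')(r) = -2 (Function('P')(r) = Add(-2, 0) = -2)
Function('D')(N, G) = Mul(Rational(-1, 2), G, N) (Function('D')(N, G) = Mul(Mul(G, Pow(-2, -1)), N) = Mul(Mul(G, Rational(-1, 2)), N) = Mul(Mul(Rational(-1, 2), G), N) = Mul(Rational(-1, 2), G, N))
Add(2035455, Mul(-1, Function('D')(X, 53))) = Add(2035455, Mul(-1, Mul(Rational(-1, 2), 53, -3092))) = Add(2035455, Mul(-1, 81938)) = Add(2035455, -81938) = 1953517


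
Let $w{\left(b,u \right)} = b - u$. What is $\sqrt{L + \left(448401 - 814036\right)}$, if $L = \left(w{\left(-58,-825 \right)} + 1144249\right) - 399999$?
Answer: $\sqrt{379382} \approx 615.94$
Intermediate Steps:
$L = 745017$ ($L = \left(\left(-58 - -825\right) + 1144249\right) - 399999 = \left(\left(-58 + 825\right) + 1144249\right) - 399999 = \left(767 + 1144249\right) - 399999 = 1145016 - 399999 = 745017$)
$\sqrt{L + \left(448401 - 814036\right)} = \sqrt{745017 + \left(448401 - 814036\right)} = \sqrt{745017 - 365635} = \sqrt{379382}$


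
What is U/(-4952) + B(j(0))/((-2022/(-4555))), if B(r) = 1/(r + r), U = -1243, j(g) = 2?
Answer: 2038109/2503236 ≈ 0.81419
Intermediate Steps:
B(r) = 1/(2*r)
U/(-4952) + B(j(0))/((-2022/(-4555))) = -1243/(-4952) + ((1/2)/2)/((-2022/(-4555))) = -1243*(-1/4952) + ((1/2)*(1/2))/((-2022*(-1/4555))) = 1243/4952 + 1/(4*(2022/4555)) = 1243/4952 + (1/4)*(4555/2022) = 1243/4952 + 4555/8088 = 2038109/2503236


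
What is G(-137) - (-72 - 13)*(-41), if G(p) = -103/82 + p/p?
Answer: -285791/82 ≈ -3485.3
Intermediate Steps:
G(p) = -21/82 (G(p) = -103*1/82 + 1 = -103/82 + 1 = -21/82)
G(-137) - (-72 - 13)*(-41) = -21/82 - (-72 - 13)*(-41) = -21/82 - (-85)*(-41) = -21/82 - 1*3485 = -21/82 - 3485 = -285791/82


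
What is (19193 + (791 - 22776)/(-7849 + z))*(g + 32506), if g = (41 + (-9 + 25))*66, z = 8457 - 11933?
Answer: 1576807225256/2265 ≈ 6.9616e+8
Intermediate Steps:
z = -3476
g = 3762 (g = (41 + 16)*66 = 57*66 = 3762)
(19193 + (791 - 22776)/(-7849 + z))*(g + 32506) = (19193 + (791 - 22776)/(-7849 - 3476))*(3762 + 32506) = (19193 - 21985/(-11325))*36268 = (19193 - 21985*(-1/11325))*36268 = (19193 + 4397/2265)*36268 = (43476542/2265)*36268 = 1576807225256/2265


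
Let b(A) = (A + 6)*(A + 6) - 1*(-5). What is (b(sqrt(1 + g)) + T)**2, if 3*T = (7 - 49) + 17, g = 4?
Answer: 19249/9 + 904*sqrt(5) ≈ 4160.2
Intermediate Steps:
b(A) = 5 + (6 + A)**2 (b(A) = (6 + A)*(6 + A) + 5 = (6 + A)**2 + 5 = 5 + (6 + A)**2)
T = -25/3 (T = ((7 - 49) + 17)/3 = (-42 + 17)/3 = (1/3)*(-25) = -25/3 ≈ -8.3333)
(b(sqrt(1 + g)) + T)**2 = ((5 + (6 + sqrt(1 + 4))**2) - 25/3)**2 = ((5 + (6 + sqrt(5))**2) - 25/3)**2 = (-10/3 + (6 + sqrt(5))**2)**2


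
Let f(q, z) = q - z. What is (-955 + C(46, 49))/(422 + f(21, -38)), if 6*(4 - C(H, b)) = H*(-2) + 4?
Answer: -2809/1443 ≈ -1.9466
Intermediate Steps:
C(H, b) = 10/3 + H/3 (C(H, b) = 4 - (H*(-2) + 4)/6 = 4 - (-2*H + 4)/6 = 4 - (4 - 2*H)/6 = 4 + (-⅔ + H/3) = 10/3 + H/3)
(-955 + C(46, 49))/(422 + f(21, -38)) = (-955 + (10/3 + (⅓)*46))/(422 + (21 - 1*(-38))) = (-955 + (10/3 + 46/3))/(422 + (21 + 38)) = (-955 + 56/3)/(422 + 59) = -2809/3/481 = -2809/3*1/481 = -2809/1443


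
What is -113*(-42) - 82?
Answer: 4664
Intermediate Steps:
-113*(-42) - 82 = 4746 - 82 = 4664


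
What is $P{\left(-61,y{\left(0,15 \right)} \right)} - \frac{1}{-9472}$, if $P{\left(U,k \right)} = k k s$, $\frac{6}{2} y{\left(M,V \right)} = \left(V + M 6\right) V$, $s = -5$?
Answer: $- \frac{266399999}{9472} \approx -28125.0$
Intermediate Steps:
$y{\left(M,V \right)} = \frac{V \left(V + 6 M\right)}{3}$ ($y{\left(M,V \right)} = \frac{\left(V + M 6\right) V}{3} = \frac{\left(V + 6 M\right) V}{3} = \frac{V \left(V + 6 M\right)}{3}$)
$P{\left(U,k \right)} = - 5 k^{2}$ ($P{\left(U,k \right)} = k k \left(-5\right) = k^{2} \left(-5\right) = - 5 k^{2}$)
$P{\left(-61,y{\left(0,15 \right)} \right)} - \frac{1}{-9472} = - 5 \left(\frac{1}{3} \cdot 15 \left(15 + 6 \cdot 0\right)\right)^{2} - \frac{1}{-9472} = - 5 \left(\frac{1}{3} \cdot 15 \left(15 + 0\right)\right)^{2} - - \frac{1}{9472} = - 5 \left(\frac{1}{3} \cdot 15 \cdot 15\right)^{2} + \frac{1}{9472} = - 5 \cdot 75^{2} + \frac{1}{9472} = \left(-5\right) 5625 + \frac{1}{9472} = -28125 + \frac{1}{9472} = - \frac{266399999}{9472}$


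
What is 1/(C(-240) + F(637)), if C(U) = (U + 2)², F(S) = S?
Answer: 1/57281 ≈ 1.7458e-5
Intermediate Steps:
C(U) = (2 + U)²
1/(C(-240) + F(637)) = 1/((2 - 240)² + 637) = 1/((-238)² + 637) = 1/(56644 + 637) = 1/57281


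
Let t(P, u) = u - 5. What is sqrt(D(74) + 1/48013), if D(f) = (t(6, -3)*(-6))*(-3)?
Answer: I*sqrt(919544843)/2527 ≈ 12.0*I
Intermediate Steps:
t(P, u) = -5 + u
D(f) = -144 (D(f) = ((-5 - 3)*(-6))*(-3) = -8*(-6)*(-3) = 48*(-3) = -144)
sqrt(D(74) + 1/48013) = sqrt(-144 + 1/48013) = sqrt(-6913871/48013) = I*sqrt(919544843)/2527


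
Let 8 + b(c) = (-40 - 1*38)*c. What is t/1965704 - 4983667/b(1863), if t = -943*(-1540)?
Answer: 15255264743/435457373 ≈ 35.033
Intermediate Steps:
t = 1452220
b(c) = -8 - 78*c (b(c) = -8 + (-40 - 1*38)*c = -8 + (-40 - 38)*c = -8 - 78*c)
t/1965704 - 4983667/b(1863) = 1452220/1965704 - 4983667/(-8 - 78*1863) = 1452220*(1/1965704) - 4983667/(-8 - 145314) = 8855/11986 - 4983667/(-145322) = 8855/11986 - 4983667*(-1/145322) = 8855/11986 + 4983667/145322 = 15255264743/435457373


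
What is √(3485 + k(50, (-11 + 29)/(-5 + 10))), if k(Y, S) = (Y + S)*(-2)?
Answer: √84445/5 ≈ 58.119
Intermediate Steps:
k(Y, S) = -2*S - 2*Y (k(Y, S) = (S + Y)*(-2) = -2*S - 2*Y)
√(3485 + k(50, (-11 + 29)/(-5 + 10))) = √(3485 + (-2*(-11 + 29)/(-5 + 10) - 2*50)) = √(3485 + (-36/5 - 100)) = √(3485 - 536/5) = √(16889/5) = √84445/5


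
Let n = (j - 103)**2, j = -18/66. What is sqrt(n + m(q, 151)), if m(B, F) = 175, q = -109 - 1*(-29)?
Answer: sqrt(1311671)/11 ≈ 104.12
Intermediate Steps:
q = -80 (q = -109 + 29 = -80)
j = -3/11 (j = -18*1/66 = -3/11 ≈ -0.27273)
n = 1290496/121 (n = (-3/11 - 103)**2 = (-1136/11)**2 = 1290496/121 ≈ 10665.)
sqrt(n + m(q, 151)) = sqrt(1290496/121 + 175) = sqrt(1311671/121) = sqrt(1311671)/11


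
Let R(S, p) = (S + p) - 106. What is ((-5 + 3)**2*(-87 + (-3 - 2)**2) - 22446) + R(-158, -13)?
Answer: -22971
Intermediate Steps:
R(S, p) = -106 + S + p
((-5 + 3)**2*(-87 + (-3 - 2)**2) - 22446) + R(-158, -13) = ((-5 + 3)**2*(-87 + (-3 - 2)**2) - 22446) + (-106 - 158 - 13) = ((-2)**2*(-87 + (-5)**2) - 22446) - 277 = (4*(-87 + 25) - 22446) - 277 = (4*(-62) - 22446) - 277 = (-248 - 22446) - 277 = -22694 - 277 = -22971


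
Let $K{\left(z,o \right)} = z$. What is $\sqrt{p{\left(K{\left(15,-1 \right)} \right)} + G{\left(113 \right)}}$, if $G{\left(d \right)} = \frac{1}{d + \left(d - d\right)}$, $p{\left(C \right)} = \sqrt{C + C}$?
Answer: $\frac{\sqrt{113 + 12769 \sqrt{30}}}{113} \approx 2.3422$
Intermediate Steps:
$p{\left(C \right)} = \sqrt{2} \sqrt{C}$ ($p{\left(C \right)} = \sqrt{2 C} = \sqrt{2} \sqrt{C}$)
$G{\left(d \right)} = \frac{1}{d}$ ($G{\left(d \right)} = \frac{1}{d + 0} = \frac{1}{d}$)
$\sqrt{p{\left(K{\left(15,-1 \right)} \right)} + G{\left(113 \right)}} = \sqrt{\sqrt{2} \sqrt{15} + \frac{1}{113}} = \sqrt{\sqrt{30} + \frac{1}{113}} = \sqrt{\frac{1}{113} + \sqrt{30}}$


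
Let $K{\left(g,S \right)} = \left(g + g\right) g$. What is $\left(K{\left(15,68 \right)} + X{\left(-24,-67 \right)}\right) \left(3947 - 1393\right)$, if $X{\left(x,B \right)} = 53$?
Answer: $1284662$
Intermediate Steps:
$K{\left(g,S \right)} = 2 g^{2}$ ($K{\left(g,S \right)} = 2 g g = 2 g^{2}$)
$\left(K{\left(15,68 \right)} + X{\left(-24,-67 \right)}\right) \left(3947 - 1393\right) = \left(2 \cdot 15^{2} + 53\right) \left(3947 - 1393\right) = \left(2 \cdot 225 + 53\right) 2554 = \left(450 + 53\right) 2554 = 503 \cdot 2554 = 1284662$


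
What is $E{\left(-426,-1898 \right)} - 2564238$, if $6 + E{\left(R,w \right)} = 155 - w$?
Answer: $-2562191$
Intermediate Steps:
$E{\left(R,w \right)} = 149 - w$ ($E{\left(R,w \right)} = -6 - \left(-155 + w\right) = 149 - w$)
$E{\left(-426,-1898 \right)} - 2564238 = \left(149 - -1898\right) - 2564238 = \left(149 + 1898\right) - 2564238 = 2047 - 2564238 = -2562191$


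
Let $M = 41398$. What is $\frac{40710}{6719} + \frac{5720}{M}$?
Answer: $\frac{861872630}{139076581} \approx 6.1971$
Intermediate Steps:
$\frac{40710}{6719} + \frac{5720}{M} = \frac{40710}{6719} + \frac{5720}{41398} = 40710 \cdot \frac{1}{6719} + 5720 \cdot \frac{1}{41398} = \frac{40710}{6719} + \frac{2860}{20699} = \frac{861872630}{139076581}$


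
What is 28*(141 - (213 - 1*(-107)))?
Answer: -5012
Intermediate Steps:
28*(141 - (213 - 1*(-107))) = 28*(141 - (213 + 107)) = 28*(141 - 1*320) = 28*(141 - 320) = 28*(-179) = -5012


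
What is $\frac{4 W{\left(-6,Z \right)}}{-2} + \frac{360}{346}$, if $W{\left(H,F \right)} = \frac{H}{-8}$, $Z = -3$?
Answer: $- \frac{159}{346} \approx -0.45954$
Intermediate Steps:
$W{\left(H,F \right)} = - \frac{H}{8}$ ($W{\left(H,F \right)} = H \left(- \frac{1}{8}\right) = - \frac{H}{8}$)
$\frac{4 W{\left(-6,Z \right)}}{-2} + \frac{360}{346} = \frac{4 \left(\left(- \frac{1}{8}\right) \left(-6\right)\right)}{-2} + \frac{360}{346} = 4 \cdot \frac{3}{4} \left(- \frac{1}{2}\right) + 360 \cdot \frac{1}{346} = 3 \left(- \frac{1}{2}\right) + \frac{180}{173} = - \frac{3}{2} + \frac{180}{173} = - \frac{159}{346}$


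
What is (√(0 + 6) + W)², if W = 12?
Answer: (12 + √6)² ≈ 208.79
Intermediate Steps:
(√(0 + 6) + W)² = (√(0 + 6) + 12)² = (√6 + 12)² = (12 + √6)²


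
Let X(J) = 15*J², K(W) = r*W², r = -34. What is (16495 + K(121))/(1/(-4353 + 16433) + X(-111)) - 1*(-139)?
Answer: 304512471019/2232565201 ≈ 136.40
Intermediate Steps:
K(W) = -34*W²
(16495 + K(121))/(1/(-4353 + 16433) + X(-111)) - 1*(-139) = (16495 - 34*121²)/(1/(-4353 + 16433) + 15*(-111)²) - 1*(-139) = (16495 - 34*14641)/(1/12080 + 15*12321) + 139 = (16495 - 497794)/(1/12080 + 184815) + 139 = -481299/2232565201/12080 + 139 = -481299*12080/2232565201 + 139 = -5814091920/2232565201 + 139 = 304512471019/2232565201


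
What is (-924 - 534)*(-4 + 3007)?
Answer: -4378374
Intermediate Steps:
(-924 - 534)*(-4 + 3007) = -1458*3003 = -4378374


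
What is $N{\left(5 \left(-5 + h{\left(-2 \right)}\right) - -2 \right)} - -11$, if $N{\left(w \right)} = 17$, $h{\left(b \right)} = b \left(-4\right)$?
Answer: $28$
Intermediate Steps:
$h{\left(b \right)} = - 4 b$
$N{\left(5 \left(-5 + h{\left(-2 \right)}\right) - -2 \right)} - -11 = 17 - -11 = 17 + 11 = 28$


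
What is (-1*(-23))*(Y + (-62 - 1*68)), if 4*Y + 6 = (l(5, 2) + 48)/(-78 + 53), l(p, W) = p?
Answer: -303669/100 ≈ -3036.7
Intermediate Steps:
Y = -203/100 (Y = -3/2 + ((5 + 48)/(-78 + 53))/4 = -3/2 + (53/(-25))/4 = -3/2 + (53*(-1/25))/4 = -3/2 + (¼)*(-53/25) = -3/2 - 53/100 = -203/100 ≈ -2.0300)
(-1*(-23))*(Y + (-62 - 1*68)) = (-1*(-23))*(-203/100 + (-62 - 1*68)) = 23*(-203/100 + (-62 - 68)) = 23*(-203/100 - 130) = 23*(-13203/100) = -303669/100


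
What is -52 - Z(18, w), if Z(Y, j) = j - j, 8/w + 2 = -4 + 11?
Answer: -52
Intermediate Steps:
w = 8/5 (w = 8/(-2 + (-4 + 11)) = 8/(-2 + 7) = 8/5 ≈ 1.6000)
Z(Y, j) = 0
-52 - Z(18, w) = -52 - 1*0 = -52 + 0 = -52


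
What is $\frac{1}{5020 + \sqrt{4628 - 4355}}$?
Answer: $\frac{5020}{25200127} - \frac{\sqrt{273}}{25200127} \approx 0.00019855$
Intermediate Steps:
$\frac{1}{5020 + \sqrt{4628 - 4355}} = \frac{1}{5020 + \sqrt{273}}$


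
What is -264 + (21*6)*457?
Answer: 57318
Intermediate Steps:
-264 + (21*6)*457 = -264 + 126*457 = -264 + 57582 = 57318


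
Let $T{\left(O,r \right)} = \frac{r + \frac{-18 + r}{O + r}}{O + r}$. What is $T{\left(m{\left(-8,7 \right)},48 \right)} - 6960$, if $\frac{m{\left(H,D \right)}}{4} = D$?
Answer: $- \frac{20098641}{2888} \approx -6959.4$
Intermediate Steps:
$m{\left(H,D \right)} = 4 D$
$T{\left(O,r \right)} = \frac{r + \frac{-18 + r}{O + r}}{O + r}$
$T{\left(m{\left(-8,7 \right)},48 \right)} - 6960 = \frac{-18 + 48 + 48^{2} + 4 \cdot 7 \cdot 48}{\left(4 \cdot 7 + 48\right)^{2}} - 6960 = \frac{-18 + 48 + 2304 + 28 \cdot 48}{\left(28 + 48\right)^{2}} - 6960 = \frac{-18 + 48 + 2304 + 1344}{5776} - 6960 = \frac{1}{5776} \cdot 3678 - 6960 = \frac{1839}{2888} - 6960 = - \frac{20098641}{2888}$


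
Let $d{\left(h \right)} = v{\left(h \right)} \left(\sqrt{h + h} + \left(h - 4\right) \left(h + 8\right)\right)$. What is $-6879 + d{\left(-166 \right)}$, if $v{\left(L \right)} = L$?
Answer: $-4465639 - 332 i \sqrt{83} \approx -4.4656 \cdot 10^{6} - 3024.7 i$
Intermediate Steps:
$d{\left(h \right)} = h \left(\sqrt{2} \sqrt{h} + \left(-4 + h\right) \left(8 + h\right)\right)$ ($d{\left(h \right)} = h \left(\sqrt{h + h} + \left(h - 4\right) \left(h + 8\right)\right) = h \left(\sqrt{2 h} + \left(-4 + h\right) \left(8 + h\right)\right) = h \left(\sqrt{2} \sqrt{h} + \left(-4 + h\right) \left(8 + h\right)\right)$)
$-6879 + d{\left(-166 \right)} = -6879 - 166 \left(-32 + \left(-166\right)^{2} + 4 \left(-166\right) + \sqrt{2} \sqrt{-166}\right) = -6879 - 166 \left(-32 + 27556 - 664 + \sqrt{2} i \sqrt{166}\right) = -6879 - 166 \left(-32 + 27556 - 664 + 2 i \sqrt{83}\right) = -6879 - 166 \left(26860 + 2 i \sqrt{83}\right) = -6879 - \left(4458760 + 332 i \sqrt{83}\right) = -4465639 - 332 i \sqrt{83}$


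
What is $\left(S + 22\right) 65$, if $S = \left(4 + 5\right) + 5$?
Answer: $2340$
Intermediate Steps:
$S = 14$ ($S = 9 + 5 = 14$)
$\left(S + 22\right) 65 = \left(14 + 22\right) 65 = 36 \cdot 65 = 2340$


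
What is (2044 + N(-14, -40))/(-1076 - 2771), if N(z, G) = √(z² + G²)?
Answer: -2044/3847 - 2*√449/3847 ≈ -0.54234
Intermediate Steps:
N(z, G) = √(G² + z²)
(2044 + N(-14, -40))/(-1076 - 2771) = (2044 + √((-40)² + (-14)²))/(-1076 - 2771) = (2044 + √(1600 + 196))/(-3847) = (2044 + √1796)*(-1/3847) = (2044 + 2*√449)*(-1/3847) = -2044/3847 - 2*√449/3847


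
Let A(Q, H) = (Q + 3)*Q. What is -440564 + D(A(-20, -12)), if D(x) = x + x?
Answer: -439884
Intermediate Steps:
A(Q, H) = Q*(3 + Q) (A(Q, H) = (3 + Q)*Q = Q*(3 + Q))
D(x) = 2*x
-440564 + D(A(-20, -12)) = -440564 + 2*(-20*(3 - 20)) = -440564 + 2*(-20*(-17)) = -440564 + 2*340 = -440564 + 680 = -439884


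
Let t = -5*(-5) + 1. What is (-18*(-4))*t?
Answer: 1872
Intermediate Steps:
t = 26 (t = 25 + 1 = 26)
(-18*(-4))*t = -18*(-4)*26 = 72*26 = 1872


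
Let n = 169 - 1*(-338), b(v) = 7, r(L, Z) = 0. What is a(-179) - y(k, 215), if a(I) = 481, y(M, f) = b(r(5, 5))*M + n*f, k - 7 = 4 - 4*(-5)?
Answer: -108741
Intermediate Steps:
n = 507 (n = 169 + 338 = 507)
k = 31 (k = 7 + (4 - 4*(-5)) = 7 + (4 + 20) = 7 + 24 = 31)
y(M, f) = 7*M + 507*f
a(-179) - y(k, 215) = 481 - (7*31 + 507*215) = 481 - (217 + 109005) = 481 - 1*109222 = 481 - 109222 = -108741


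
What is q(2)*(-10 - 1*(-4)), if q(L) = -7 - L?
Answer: 54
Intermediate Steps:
q(2)*(-10 - 1*(-4)) = (-7 - 1*2)*(-10 - 1*(-4)) = (-7 - 2)*(-10 + 4) = -9*(-6) = 54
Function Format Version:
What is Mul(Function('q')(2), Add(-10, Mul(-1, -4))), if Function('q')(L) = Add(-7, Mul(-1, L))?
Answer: 54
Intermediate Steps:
Mul(Function('q')(2), Add(-10, Mul(-1, -4))) = Mul(Add(-7, Mul(-1, 2)), Add(-10, Mul(-1, -4))) = Mul(Add(-7, -2), Add(-10, 4)) = Mul(-9, -6) = 54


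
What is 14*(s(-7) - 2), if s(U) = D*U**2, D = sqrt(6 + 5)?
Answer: -28 + 686*sqrt(11) ≈ 2247.2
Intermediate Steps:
D = sqrt(11) ≈ 3.3166
s(U) = sqrt(11)*U**2
14*(s(-7) - 2) = 14*(sqrt(11)*(-7)**2 - 2) = 14*(sqrt(11)*49 - 2) = 14*(49*sqrt(11) - 2) = 14*(-2 + 49*sqrt(11)) = -28 + 686*sqrt(11)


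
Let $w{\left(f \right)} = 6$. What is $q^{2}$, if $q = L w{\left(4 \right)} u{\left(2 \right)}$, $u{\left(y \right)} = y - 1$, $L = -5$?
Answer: $900$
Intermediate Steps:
$u{\left(y \right)} = -1 + y$ ($u{\left(y \right)} = y - 1 = -1 + y$)
$q = -30$ ($q = \left(-5\right) 6 \left(-1 + 2\right) = \left(-30\right) 1 = -30$)
$q^{2} = \left(-30\right)^{2} = 900$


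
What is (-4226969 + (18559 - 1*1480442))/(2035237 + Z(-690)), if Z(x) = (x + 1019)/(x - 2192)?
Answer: -5465090488/1955184235 ≈ -2.7952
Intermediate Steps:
Z(x) = (1019 + x)/(-2192 + x)
(-4226969 + (18559 - 1*1480442))/(2035237 + Z(-690)) = (-4226969 + (18559 - 1*1480442))/(2035237 + (1019 - 690)/(-2192 - 690)) = (-4226969 + (18559 - 1480442))/(2035237 + 329/(-2882)) = (-4226969 - 1461883)/(2035237 - 1/2882*329) = -5688852/(2035237 - 329/2882) = -5688852/5865552705/2882 = -5688852*2882/5865552705 = -5465090488/1955184235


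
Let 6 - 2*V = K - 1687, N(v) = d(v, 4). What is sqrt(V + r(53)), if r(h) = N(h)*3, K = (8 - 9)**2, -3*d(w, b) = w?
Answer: sqrt(793) ≈ 28.160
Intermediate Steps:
d(w, b) = -w/3
N(v) = -v/3
K = 1 (K = (-1)**2 = 1)
r(h) = -h (r(h) = -h/3*3 = -h)
V = 846 (V = 3 - (1 - 1687)/2 = 3 - 1/2*(-1686) = 3 + 843 = 846)
sqrt(V + r(53)) = sqrt(846 - 1*53) = sqrt(846 - 53) = sqrt(793)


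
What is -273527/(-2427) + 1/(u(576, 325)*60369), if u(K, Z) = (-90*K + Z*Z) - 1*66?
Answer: 98559750227036/874518836533 ≈ 112.70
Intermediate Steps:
u(K, Z) = -66 + Z² - 90*K (u(K, Z) = (-90*K + Z²) - 66 = (Z² - 90*K) - 66 = -66 + Z² - 90*K)
-273527/(-2427) + 1/(u(576, 325)*60369) = -273527/(-2427) + 1/(-66 + 325² - 90*576*60369) = -273527*(-1/2427) + (1/60369)/(-66 + 105625 - 51840) = 273527/2427 + (1/60369)/53719 = 273527/2427 + (1/53719)*(1/60369) = 273527/2427 + 1/3242962311 = 98559750227036/874518836533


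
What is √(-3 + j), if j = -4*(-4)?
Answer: √13 ≈ 3.6056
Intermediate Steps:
j = 16
√(-3 + j) = √(-3 + 16) = √13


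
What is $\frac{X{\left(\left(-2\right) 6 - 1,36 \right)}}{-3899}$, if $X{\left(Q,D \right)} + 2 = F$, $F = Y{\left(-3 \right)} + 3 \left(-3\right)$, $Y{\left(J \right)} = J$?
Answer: $\frac{2}{557} \approx 0.0035907$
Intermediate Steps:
$F = -12$ ($F = -3 + 3 \left(-3\right) = -3 - 9 = -12$)
$X{\left(Q,D \right)} = -14$ ($X{\left(Q,D \right)} = -2 - 12 = -14$)
$\frac{X{\left(\left(-2\right) 6 - 1,36 \right)}}{-3899} = - \frac{14}{-3899} = \left(-14\right) \left(- \frac{1}{3899}\right) = \frac{2}{557}$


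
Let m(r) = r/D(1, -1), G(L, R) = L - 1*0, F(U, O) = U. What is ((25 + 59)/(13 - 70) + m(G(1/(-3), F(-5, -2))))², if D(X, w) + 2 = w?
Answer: 54289/29241 ≈ 1.8566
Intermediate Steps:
D(X, w) = -2 + w
G(L, R) = L (G(L, R) = L + 0 = L)
m(r) = -r/3 (m(r) = r/(-2 - 1) = r/(-3) = r*(-⅓) = -r/3)
((25 + 59)/(13 - 70) + m(G(1/(-3), F(-5, -2))))² = ((25 + 59)/(13 - 70) - ⅓/(-3))² = (84/(-57) - ⅓*(-⅓))² = (84*(-1/57) + ⅑)² = (-28/19 + ⅑)² = (-233/171)² = 54289/29241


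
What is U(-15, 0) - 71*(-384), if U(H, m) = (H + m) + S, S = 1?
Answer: 27250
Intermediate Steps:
U(H, m) = 1 + H + m (U(H, m) = (H + m) + 1 = 1 + H + m)
U(-15, 0) - 71*(-384) = (1 - 15 + 0) - 71*(-384) = -14 + 27264 = 27250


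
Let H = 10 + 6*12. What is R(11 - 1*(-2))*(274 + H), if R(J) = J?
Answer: 4628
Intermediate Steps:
H = 82 (H = 10 + 72 = 82)
R(11 - 1*(-2))*(274 + H) = (11 - 1*(-2))*(274 + 82) = (11 + 2)*356 = 13*356 = 4628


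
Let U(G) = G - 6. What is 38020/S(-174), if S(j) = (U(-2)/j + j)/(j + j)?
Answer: 575546760/7567 ≈ 76060.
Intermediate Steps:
U(G) = -6 + G
S(j) = (j - 8/j)/(2*j) (S(j) = ((-6 - 2)/j + j)/(j + j) = (-8/j + j)/((2*j)) = (j - 8/j)*(1/(2*j)) = (j - 8/j)/(2*j))
38020/S(-174) = 38020/(1/2 - 4/(-174)**2) = 38020/(1/2 - 4*1/30276) = 38020/(1/2 - 1/7569) = 38020/(7567/15138) = 38020*(15138/7567) = 575546760/7567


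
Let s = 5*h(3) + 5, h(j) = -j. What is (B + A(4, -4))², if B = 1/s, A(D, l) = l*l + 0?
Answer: 25281/100 ≈ 252.81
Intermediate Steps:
s = -10 (s = 5*(-1*3) + 5 = 5*(-3) + 5 = -15 + 5 = -10)
A(D, l) = l² (A(D, l) = l² + 0 = l²)
B = -⅒ (B = 1/(-10) = -⅒ ≈ -0.10000)
(B + A(4, -4))² = (-⅒ + (-4)²)² = (-⅒ + 16)² = (159/10)² = 25281/100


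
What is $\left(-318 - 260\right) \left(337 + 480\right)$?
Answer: $-472226$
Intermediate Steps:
$\left(-318 - 260\right) \left(337 + 480\right) = \left(-578\right) 817 = -472226$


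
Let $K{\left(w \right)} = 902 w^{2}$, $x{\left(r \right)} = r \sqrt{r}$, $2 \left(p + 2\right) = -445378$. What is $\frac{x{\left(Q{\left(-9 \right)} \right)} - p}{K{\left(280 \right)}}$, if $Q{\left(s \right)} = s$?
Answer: $\frac{31813}{10102400} - \frac{27 i}{70716800} \approx 0.0031491 - 3.818 \cdot 10^{-7} i$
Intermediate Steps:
$p = -222691$ ($p = -2 + \frac{1}{2} \left(-445378\right) = -2 - 222689 = -222691$)
$x{\left(r \right)} = r^{\frac{3}{2}}$
$\frac{x{\left(Q{\left(-9 \right)} \right)} - p}{K{\left(280 \right)}} = \frac{\left(-9\right)^{\frac{3}{2}} - -222691}{902 \cdot 280^{2}} = \frac{- 27 i + 222691}{902 \cdot 78400} = \frac{222691 - 27 i}{70716800} = \left(222691 - 27 i\right) \frac{1}{70716800} = \frac{31813}{10102400} - \frac{27 i}{70716800}$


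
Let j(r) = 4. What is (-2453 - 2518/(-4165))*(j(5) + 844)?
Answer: -8661664496/4165 ≈ -2.0796e+6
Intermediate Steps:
(-2453 - 2518/(-4165))*(j(5) + 844) = (-2453 - 2518/(-4165))*(4 + 844) = (-2453 - 2518*(-1/4165))*848 = (-2453 + 2518/4165)*848 = -10214227/4165*848 = -8661664496/4165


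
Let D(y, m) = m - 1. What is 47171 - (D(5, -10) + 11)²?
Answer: 47171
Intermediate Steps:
D(y, m) = -1 + m
47171 - (D(5, -10) + 11)² = 47171 - ((-1 - 10) + 11)² = 47171 - (-11 + 11)² = 47171 - 1*0² = 47171 - 1*0 = 47171 + 0 = 47171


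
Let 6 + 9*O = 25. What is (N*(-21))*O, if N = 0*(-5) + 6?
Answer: -266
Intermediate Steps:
O = 19/9 (O = -⅔ + (⅑)*25 = -⅔ + 25/9 = 19/9 ≈ 2.1111)
N = 6 (N = 0 + 6 = 6)
(N*(-21))*O = (6*(-21))*(19/9) = -126*19/9 = -266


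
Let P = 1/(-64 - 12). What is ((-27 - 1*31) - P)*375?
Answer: -1652625/76 ≈ -21745.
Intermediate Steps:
P = -1/76 (P = 1/(-76) = -1/76 ≈ -0.013158)
((-27 - 1*31) - P)*375 = ((-27 - 1*31) - 1*(-1/76))*375 = ((-27 - 31) + 1/76)*375 = (-58 + 1/76)*375 = -4407/76*375 = -1652625/76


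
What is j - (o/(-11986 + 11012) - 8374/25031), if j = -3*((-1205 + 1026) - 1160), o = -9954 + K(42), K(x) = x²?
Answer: 48869195842/12190097 ≈ 4008.9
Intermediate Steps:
o = -8190 (o = -9954 + 42² = -9954 + 1764 = -8190)
j = 4017 (j = -3*(-179 - 1160) = -3*(-1339) = 4017)
j - (o/(-11986 + 11012) - 8374/25031) = 4017 - (-8190/(-11986 + 11012) - 8374/25031) = 4017 - (-8190/(-974) - 8374*1/25031) = 4017 - (-8190*(-1/974) - 8374/25031) = 4017 - (4095/487 - 8374/25031) = 4017 - 1*98423807/12190097 = 4017 - 98423807/12190097 = 48869195842/12190097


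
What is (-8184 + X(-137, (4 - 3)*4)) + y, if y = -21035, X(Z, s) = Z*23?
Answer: -32370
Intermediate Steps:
X(Z, s) = 23*Z
(-8184 + X(-137, (4 - 3)*4)) + y = (-8184 + 23*(-137)) - 21035 = (-8184 - 3151) - 21035 = -11335 - 21035 = -32370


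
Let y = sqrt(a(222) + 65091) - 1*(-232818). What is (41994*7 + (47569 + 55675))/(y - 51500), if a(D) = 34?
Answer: 72019872236/32876151999 - 1986010*sqrt(2605)/32876151999 ≈ 2.1876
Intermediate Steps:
y = 232818 + 5*sqrt(2605) (y = sqrt(34 + 65091) - 1*(-232818) = sqrt(65125) + 232818 = 5*sqrt(2605) + 232818 = 232818 + 5*sqrt(2605) ≈ 2.3307e+5)
(41994*7 + (47569 + 55675))/(y - 51500) = (41994*7 + (47569 + 55675))/((232818 + 5*sqrt(2605)) - 51500) = (293958 + 103244)/(181318 + 5*sqrt(2605)) = 397202/(181318 + 5*sqrt(2605))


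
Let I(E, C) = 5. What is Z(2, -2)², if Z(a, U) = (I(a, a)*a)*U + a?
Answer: 324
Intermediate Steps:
Z(a, U) = a + 5*U*a (Z(a, U) = (5*a)*U + a = 5*U*a + a = a + 5*U*a)
Z(2, -2)² = (2*(1 + 5*(-2)))² = (2*(1 - 10))² = (2*(-9))² = (-18)² = 324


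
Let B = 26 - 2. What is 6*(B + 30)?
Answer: 324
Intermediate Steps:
B = 24
6*(B + 30) = 6*(24 + 30) = 6*54 = 324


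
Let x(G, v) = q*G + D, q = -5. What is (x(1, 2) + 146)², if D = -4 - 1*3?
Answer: 17956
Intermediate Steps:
D = -7 (D = -4 - 3 = -7)
x(G, v) = -7 - 5*G (x(G, v) = -5*G - 7 = -7 - 5*G)
(x(1, 2) + 146)² = ((-7 - 5*1) + 146)² = ((-7 - 5) + 146)² = (-12 + 146)² = 134² = 17956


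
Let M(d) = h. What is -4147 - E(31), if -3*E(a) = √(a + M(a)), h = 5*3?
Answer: -4147 + √46/3 ≈ -4144.7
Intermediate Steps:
h = 15
M(d) = 15
E(a) = -√(15 + a)/3 (E(a) = -√(a + 15)/3 = -√(15 + a)/3)
-4147 - E(31) = -4147 - (-1)*√(15 + 31)/3 = -4147 - (-1)*√46/3 = -4147 + √46/3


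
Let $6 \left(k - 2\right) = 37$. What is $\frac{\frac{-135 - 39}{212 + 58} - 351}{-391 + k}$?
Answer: $\frac{31648}{34455} \approx 0.91853$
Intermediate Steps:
$k = \frac{49}{6}$ ($k = 2 + \frac{1}{6} \cdot 37 = 2 + \frac{37}{6} = \frac{49}{6} \approx 8.1667$)
$\frac{\frac{-135 - 39}{212 + 58} - 351}{-391 + k} = \frac{\frac{-135 - 39}{212 + 58} - 351}{-391 + \frac{49}{6}} = \frac{- \frac{174}{270} - 351}{- \frac{2297}{6}} = \left(\left(-174\right) \frac{1}{270} - 351\right) \left(- \frac{6}{2297}\right) = \left(- \frac{29}{45} - 351\right) \left(- \frac{6}{2297}\right) = \left(- \frac{15824}{45}\right) \left(- \frac{6}{2297}\right) = \frac{31648}{34455}$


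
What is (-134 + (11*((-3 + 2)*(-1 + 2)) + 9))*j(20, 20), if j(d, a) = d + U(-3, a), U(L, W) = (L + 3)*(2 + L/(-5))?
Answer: -2720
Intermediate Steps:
U(L, W) = (2 - L/5)*(3 + L) (U(L, W) = (3 + L)*(2 + L*(-⅕)) = (3 + L)*(2 - L/5) = (2 - L/5)*(3 + L))
j(d, a) = d (j(d, a) = d + (6 - ⅕*(-3)² + (7/5)*(-3)) = d + (6 - ⅕*9 - 21/5) = d + (6 - 9/5 - 21/5) = d + 0 = d)
(-134 + (11*((-3 + 2)*(-1 + 2)) + 9))*j(20, 20) = (-134 + (11*((-3 + 2)*(-1 + 2)) + 9))*20 = (-134 + (11*(-1*1) + 9))*20 = (-134 + (11*(-1) + 9))*20 = (-134 + (-11 + 9))*20 = (-134 - 2)*20 = -136*20 = -2720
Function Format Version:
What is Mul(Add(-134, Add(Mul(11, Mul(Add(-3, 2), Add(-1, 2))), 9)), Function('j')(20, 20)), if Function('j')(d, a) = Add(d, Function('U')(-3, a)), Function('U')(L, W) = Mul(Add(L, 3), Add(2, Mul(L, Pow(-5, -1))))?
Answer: -2720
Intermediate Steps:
Function('U')(L, W) = Mul(Add(2, Mul(Rational(-1, 5), L)), Add(3, L)) (Function('U')(L, W) = Mul(Add(3, L), Add(2, Mul(L, Rational(-1, 5)))) = Mul(Add(3, L), Add(2, Mul(Rational(-1, 5), L))) = Mul(Add(2, Mul(Rational(-1, 5), L)), Add(3, L)))
Function('j')(d, a) = d (Function('j')(d, a) = Add(d, Add(6, Mul(Rational(-1, 5), Pow(-3, 2)), Mul(Rational(7, 5), -3))) = Add(d, Add(6, Mul(Rational(-1, 5), 9), Rational(-21, 5))) = Add(d, Add(6, Rational(-9, 5), Rational(-21, 5))) = Add(d, 0) = d)
Mul(Add(-134, Add(Mul(11, Mul(Add(-3, 2), Add(-1, 2))), 9)), Function('j')(20, 20)) = Mul(Add(-134, Add(Mul(11, Mul(Add(-3, 2), Add(-1, 2))), 9)), 20) = Mul(Add(-134, Add(Mul(11, Mul(-1, 1)), 9)), 20) = Mul(Add(-134, Add(Mul(11, -1), 9)), 20) = Mul(Add(-134, Add(-11, 9)), 20) = Mul(Add(-134, -2), 20) = Mul(-136, 20) = -2720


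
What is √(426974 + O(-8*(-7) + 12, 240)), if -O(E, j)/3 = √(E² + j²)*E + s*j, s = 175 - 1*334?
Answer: √(541454 - 816*√3889) ≈ 700.40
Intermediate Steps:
s = -159 (s = 175 - 334 = -159)
O(E, j) = 477*j - 3*E*√(E² + j²) (O(E, j) = -3*(√(E² + j²)*E - 159*j) = -3*(E*√(E² + j²) - 159*j) = -3*(-159*j + E*√(E² + j²)) = 477*j - 3*E*√(E² + j²))
√(426974 + O(-8*(-7) + 12, 240)) = √(426974 + (477*240 - 3*(-8*(-7) + 12)*√((-8*(-7) + 12)² + 240²))) = √(426974 + (114480 - 3*(56 + 12)*√((56 + 12)² + 57600))) = √(426974 + (114480 - 3*68*√(68² + 57600))) = √(426974 + (114480 - 3*68*√(4624 + 57600))) = √(426974 + (114480 - 3*68*√62224)) = √(426974 + (114480 - 3*68*4*√3889)) = √(426974 + (114480 - 816*√3889)) = √(541454 - 816*√3889)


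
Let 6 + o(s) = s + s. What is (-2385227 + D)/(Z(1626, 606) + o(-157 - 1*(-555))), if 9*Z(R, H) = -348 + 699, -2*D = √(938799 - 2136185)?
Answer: -2385227/829 - I*√1197386/1658 ≈ -2877.2 - 0.65998*I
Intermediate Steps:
o(s) = -6 + 2*s (o(s) = -6 + (s + s) = -6 + 2*s)
D = -I*√1197386/2 (D = -√(938799 - 2136185)/2 = -I*√1197386/2 ≈ -547.13*I)
Z(R, H) = 39 (Z(R, H) = (-348 + 699)/9 = (⅑)*351 = 39)
(-2385227 + D)/(Z(1626, 606) + o(-157 - 1*(-555))) = (-2385227 - I*√1197386/2)/(39 + (-6 + 2*(-157 - 1*(-555)))) = (-2385227 - I*√1197386/2)/(39 + (-6 + 2*(-157 + 555))) = (-2385227 - I*√1197386/2)/(39 + (-6 + 2*398)) = (-2385227 - I*√1197386/2)/(39 + (-6 + 796)) = (-2385227 - I*√1197386/2)/(39 + 790) = (-2385227 - I*√1197386/2)/829 = (-2385227 - I*√1197386/2)*(1/829) = -2385227/829 - I*√1197386/1658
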